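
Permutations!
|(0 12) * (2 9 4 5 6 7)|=|(0 12)(2 9 4 5 6 7)|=6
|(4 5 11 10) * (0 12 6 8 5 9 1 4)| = |(0 12 6 8 5 11 10)(1 4 9)| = 21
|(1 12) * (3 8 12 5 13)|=6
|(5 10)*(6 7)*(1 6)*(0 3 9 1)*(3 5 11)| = |(0 5 10 11 3 9 1 6 7)| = 9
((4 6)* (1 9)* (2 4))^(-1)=((1 9)(2 4 6))^(-1)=(1 9)(2 6 4)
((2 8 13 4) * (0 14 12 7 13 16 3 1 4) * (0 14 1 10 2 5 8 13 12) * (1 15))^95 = (0 14 13 2 10 3 16 8 5 4 1 15)(7 12)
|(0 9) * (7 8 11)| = |(0 9)(7 8 11)| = 6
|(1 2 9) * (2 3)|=|(1 3 2 9)|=4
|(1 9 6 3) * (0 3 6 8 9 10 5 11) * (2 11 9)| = |(0 3 1 10 5 9 8 2 11)| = 9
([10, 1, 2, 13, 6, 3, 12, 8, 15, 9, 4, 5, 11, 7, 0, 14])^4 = (0 12 13 14 6 3 15 4 5 8 10 11 7)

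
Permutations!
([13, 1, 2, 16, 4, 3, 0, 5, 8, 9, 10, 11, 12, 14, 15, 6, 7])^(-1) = (0 6 15 14 13)(3 5 7 16)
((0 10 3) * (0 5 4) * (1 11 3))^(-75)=((0 10 1 11 3 5 4))^(-75)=(0 1 3 4 10 11 5)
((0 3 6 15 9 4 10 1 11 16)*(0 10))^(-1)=((0 3 6 15 9 4)(1 11 16 10))^(-1)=(0 4 9 15 6 3)(1 10 16 11)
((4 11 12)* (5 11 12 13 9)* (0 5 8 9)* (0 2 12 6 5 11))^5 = ((0 11 13 2 12 4 6 5)(8 9))^5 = (0 4 13 5 12 11 6 2)(8 9)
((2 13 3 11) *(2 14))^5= ((2 13 3 11 14))^5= (14)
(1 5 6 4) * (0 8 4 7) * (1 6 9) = [8, 5, 2, 3, 6, 9, 7, 0, 4, 1] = (0 8 4 6 7)(1 5 9)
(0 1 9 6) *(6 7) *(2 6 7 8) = (0 1 9 8 2 6) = [1, 9, 6, 3, 4, 5, 0, 7, 2, 8]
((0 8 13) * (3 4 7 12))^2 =(0 13 8)(3 7)(4 12)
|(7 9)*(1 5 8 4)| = |(1 5 8 4)(7 9)| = 4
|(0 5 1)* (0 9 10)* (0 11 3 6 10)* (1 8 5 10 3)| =|(0 10 11 1 9)(3 6)(5 8)| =10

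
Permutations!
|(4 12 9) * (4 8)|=4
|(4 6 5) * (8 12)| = 6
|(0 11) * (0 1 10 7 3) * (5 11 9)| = 8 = |(0 9 5 11 1 10 7 3)|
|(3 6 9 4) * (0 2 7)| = 12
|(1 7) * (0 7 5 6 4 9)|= |(0 7 1 5 6 4 9)|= 7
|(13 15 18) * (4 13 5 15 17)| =3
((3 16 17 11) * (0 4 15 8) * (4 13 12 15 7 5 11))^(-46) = (0 8 15 12 13)(3 4 11 17 5 16 7)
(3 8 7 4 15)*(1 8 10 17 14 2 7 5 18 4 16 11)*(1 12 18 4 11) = (1 8 5 4 15 3 10 17 14 2 7 16)(11 12 18) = [0, 8, 7, 10, 15, 4, 6, 16, 5, 9, 17, 12, 18, 13, 2, 3, 1, 14, 11]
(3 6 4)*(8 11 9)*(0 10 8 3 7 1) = [10, 0, 2, 6, 7, 5, 4, 1, 11, 3, 8, 9] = (0 10 8 11 9 3 6 4 7 1)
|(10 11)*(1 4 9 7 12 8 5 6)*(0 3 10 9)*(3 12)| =35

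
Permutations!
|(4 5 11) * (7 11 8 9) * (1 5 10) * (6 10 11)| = |(1 5 8 9 7 6 10)(4 11)| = 14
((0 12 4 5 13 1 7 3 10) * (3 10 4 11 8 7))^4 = ((0 12 11 8 7 10)(1 3 4 5 13))^4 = (0 7 11)(1 13 5 4 3)(8 12 10)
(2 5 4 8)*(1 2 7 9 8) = [0, 2, 5, 3, 1, 4, 6, 9, 7, 8] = (1 2 5 4)(7 9 8)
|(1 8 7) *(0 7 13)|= 5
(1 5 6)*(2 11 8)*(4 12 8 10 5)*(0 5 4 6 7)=(0 5 7)(1 6)(2 11 10 4 12 8)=[5, 6, 11, 3, 12, 7, 1, 0, 2, 9, 4, 10, 8]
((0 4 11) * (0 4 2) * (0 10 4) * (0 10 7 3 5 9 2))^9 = ((2 7 3 5 9)(4 11 10))^9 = (11)(2 9 5 3 7)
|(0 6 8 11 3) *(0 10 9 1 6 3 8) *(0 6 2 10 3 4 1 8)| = 8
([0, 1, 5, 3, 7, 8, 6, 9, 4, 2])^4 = [0, 1, 7, 3, 5, 9, 6, 8, 2, 4]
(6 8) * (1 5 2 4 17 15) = [0, 5, 4, 3, 17, 2, 8, 7, 6, 9, 10, 11, 12, 13, 14, 1, 16, 15] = (1 5 2 4 17 15)(6 8)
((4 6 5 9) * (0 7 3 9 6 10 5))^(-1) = (0 6 5 10 4 9 3 7) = ((0 7 3 9 4 10 5 6))^(-1)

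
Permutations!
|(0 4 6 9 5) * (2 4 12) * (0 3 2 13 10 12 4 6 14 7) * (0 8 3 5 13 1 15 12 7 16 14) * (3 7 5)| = |(0 4)(1 15 12)(2 6 9 13 10 5 3)(7 8)(14 16)| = 42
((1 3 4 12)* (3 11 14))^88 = ((1 11 14 3 4 12))^88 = (1 4 14)(3 11 12)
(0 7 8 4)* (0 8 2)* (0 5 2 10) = (0 7 10)(2 5)(4 8) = [7, 1, 5, 3, 8, 2, 6, 10, 4, 9, 0]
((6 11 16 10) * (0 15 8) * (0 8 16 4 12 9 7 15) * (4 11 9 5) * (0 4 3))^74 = ((0 4 12 5 3)(6 9 7 15 16 10))^74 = (0 3 5 12 4)(6 7 16)(9 15 10)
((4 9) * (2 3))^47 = (2 3)(4 9)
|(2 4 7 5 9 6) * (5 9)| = |(2 4 7 9 6)| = 5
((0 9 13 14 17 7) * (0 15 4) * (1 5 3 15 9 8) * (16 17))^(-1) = ((0 8 1 5 3 15 4)(7 9 13 14 16 17))^(-1) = (0 4 15 3 5 1 8)(7 17 16 14 13 9)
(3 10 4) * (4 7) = (3 10 7 4) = [0, 1, 2, 10, 3, 5, 6, 4, 8, 9, 7]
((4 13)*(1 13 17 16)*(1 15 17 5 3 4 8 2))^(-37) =((1 13 8 2)(3 4 5)(15 17 16))^(-37) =(1 2 8 13)(3 5 4)(15 16 17)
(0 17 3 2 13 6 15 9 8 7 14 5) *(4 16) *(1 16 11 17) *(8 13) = (0 1 16 4 11 17 3 2 8 7 14 5)(6 15 9 13) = [1, 16, 8, 2, 11, 0, 15, 14, 7, 13, 10, 17, 12, 6, 5, 9, 4, 3]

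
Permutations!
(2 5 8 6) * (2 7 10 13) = (2 5 8 6 7 10 13) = [0, 1, 5, 3, 4, 8, 7, 10, 6, 9, 13, 11, 12, 2]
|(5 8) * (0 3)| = |(0 3)(5 8)| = 2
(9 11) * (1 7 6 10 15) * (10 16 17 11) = (1 7 6 16 17 11 9 10 15) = [0, 7, 2, 3, 4, 5, 16, 6, 8, 10, 15, 9, 12, 13, 14, 1, 17, 11]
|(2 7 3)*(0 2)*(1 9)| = 4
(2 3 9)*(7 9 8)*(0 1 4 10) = (0 1 4 10)(2 3 8 7 9) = [1, 4, 3, 8, 10, 5, 6, 9, 7, 2, 0]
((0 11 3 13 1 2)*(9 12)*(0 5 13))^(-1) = (0 3 11)(1 13 5 2)(9 12)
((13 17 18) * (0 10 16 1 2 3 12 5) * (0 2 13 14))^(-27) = (0 17 16 14 13 10 18 1)(2 3 12 5)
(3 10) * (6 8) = (3 10)(6 8) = [0, 1, 2, 10, 4, 5, 8, 7, 6, 9, 3]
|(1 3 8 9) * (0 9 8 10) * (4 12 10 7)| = 8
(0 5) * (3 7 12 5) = (0 3 7 12 5) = [3, 1, 2, 7, 4, 0, 6, 12, 8, 9, 10, 11, 5]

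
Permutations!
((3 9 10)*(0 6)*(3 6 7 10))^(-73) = (0 6 10 7)(3 9)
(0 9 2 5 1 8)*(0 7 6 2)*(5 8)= (0 9)(1 5)(2 8 7 6)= [9, 5, 8, 3, 4, 1, 2, 6, 7, 0]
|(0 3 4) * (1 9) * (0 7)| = 4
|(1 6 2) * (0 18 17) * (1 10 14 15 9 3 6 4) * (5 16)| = 42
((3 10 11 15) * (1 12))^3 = ((1 12)(3 10 11 15))^3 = (1 12)(3 15 11 10)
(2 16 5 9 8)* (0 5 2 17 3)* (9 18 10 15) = (0 5 18 10 15 9 8 17 3)(2 16) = [5, 1, 16, 0, 4, 18, 6, 7, 17, 8, 15, 11, 12, 13, 14, 9, 2, 3, 10]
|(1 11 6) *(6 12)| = |(1 11 12 6)| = 4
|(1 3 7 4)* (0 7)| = 5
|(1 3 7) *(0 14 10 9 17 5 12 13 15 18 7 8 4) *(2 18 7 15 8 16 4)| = |(0 14 10 9 17 5 12 13 8 2 18 15 7 1 3 16 4)| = 17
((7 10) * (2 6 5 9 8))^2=((2 6 5 9 8)(7 10))^2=(10)(2 5 8 6 9)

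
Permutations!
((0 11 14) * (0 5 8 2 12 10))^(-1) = (0 10 12 2 8 5 14 11)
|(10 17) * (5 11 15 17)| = |(5 11 15 17 10)| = 5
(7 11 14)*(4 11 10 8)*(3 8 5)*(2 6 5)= [0, 1, 6, 8, 11, 3, 5, 10, 4, 9, 2, 14, 12, 13, 7]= (2 6 5 3 8 4 11 14 7 10)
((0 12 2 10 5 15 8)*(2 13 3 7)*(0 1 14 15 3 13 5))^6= ((0 12 5 3 7 2 10)(1 14 15 8))^6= (0 10 2 7 3 5 12)(1 15)(8 14)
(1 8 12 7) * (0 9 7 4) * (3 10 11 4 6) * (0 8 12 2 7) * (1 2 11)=(0 9)(1 12 6 3 10)(2 7)(4 8 11)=[9, 12, 7, 10, 8, 5, 3, 2, 11, 0, 1, 4, 6]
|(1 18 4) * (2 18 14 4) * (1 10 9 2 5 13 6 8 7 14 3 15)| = |(1 3 15)(2 18 5 13 6 8 7 14 4 10 9)| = 33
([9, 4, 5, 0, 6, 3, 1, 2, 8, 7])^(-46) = [7, 6, 3, 9, 1, 0, 4, 5, 8, 2]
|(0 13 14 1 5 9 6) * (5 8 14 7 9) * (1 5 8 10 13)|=|(0 1 10 13 7 9 6)(5 8 14)|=21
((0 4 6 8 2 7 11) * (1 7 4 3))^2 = ((0 3 1 7 11)(2 4 6 8))^2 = (0 1 11 3 7)(2 6)(4 8)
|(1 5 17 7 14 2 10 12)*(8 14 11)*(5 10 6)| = |(1 10 12)(2 6 5 17 7 11 8 14)| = 24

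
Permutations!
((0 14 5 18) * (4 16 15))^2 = ((0 14 5 18)(4 16 15))^2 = (0 5)(4 15 16)(14 18)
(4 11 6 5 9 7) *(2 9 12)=[0, 1, 9, 3, 11, 12, 5, 4, 8, 7, 10, 6, 2]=(2 9 7 4 11 6 5 12)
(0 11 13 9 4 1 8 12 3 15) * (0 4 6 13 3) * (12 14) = (0 11 3 15 4 1 8 14 12)(6 13 9) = [11, 8, 2, 15, 1, 5, 13, 7, 14, 6, 10, 3, 0, 9, 12, 4]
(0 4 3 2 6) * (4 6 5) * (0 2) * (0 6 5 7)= (0 5 4 3 6 2 7)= [5, 1, 7, 6, 3, 4, 2, 0]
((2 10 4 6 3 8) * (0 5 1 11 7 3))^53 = ((0 5 1 11 7 3 8 2 10 4 6))^53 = (0 4 2 3 11 5 6 10 8 7 1)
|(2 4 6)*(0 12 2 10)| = |(0 12 2 4 6 10)| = 6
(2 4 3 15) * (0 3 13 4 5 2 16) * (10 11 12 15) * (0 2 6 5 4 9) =(0 3 10 11 12 15 16 2 4 13 9)(5 6) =[3, 1, 4, 10, 13, 6, 5, 7, 8, 0, 11, 12, 15, 9, 14, 16, 2]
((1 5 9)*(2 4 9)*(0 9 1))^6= (9)(1 2)(4 5)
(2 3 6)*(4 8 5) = [0, 1, 3, 6, 8, 4, 2, 7, 5] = (2 3 6)(4 8 5)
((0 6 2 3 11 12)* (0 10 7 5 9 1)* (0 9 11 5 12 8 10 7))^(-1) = (0 10 8 11 5 3 2 6)(1 9)(7 12)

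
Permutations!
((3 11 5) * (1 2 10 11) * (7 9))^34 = ((1 2 10 11 5 3)(7 9))^34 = (1 5 10)(2 3 11)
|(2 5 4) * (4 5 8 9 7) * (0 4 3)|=7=|(0 4 2 8 9 7 3)|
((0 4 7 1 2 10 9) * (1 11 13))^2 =(0 7 13 2 9 4 11 1 10)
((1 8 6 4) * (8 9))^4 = (1 4 6 8 9)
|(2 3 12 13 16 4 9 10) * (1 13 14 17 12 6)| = 9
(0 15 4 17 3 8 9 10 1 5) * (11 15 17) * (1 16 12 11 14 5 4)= [17, 4, 2, 8, 14, 0, 6, 7, 9, 10, 16, 15, 11, 13, 5, 1, 12, 3]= (0 17 3 8 9 10 16 12 11 15 1 4 14 5)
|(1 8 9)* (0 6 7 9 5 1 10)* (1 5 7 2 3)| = |(0 6 2 3 1 8 7 9 10)| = 9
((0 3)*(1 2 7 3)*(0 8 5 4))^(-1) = (0 4 5 8 3 7 2 1)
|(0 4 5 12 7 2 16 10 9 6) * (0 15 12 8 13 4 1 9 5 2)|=7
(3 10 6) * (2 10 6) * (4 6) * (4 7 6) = (2 10)(3 7 6) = [0, 1, 10, 7, 4, 5, 3, 6, 8, 9, 2]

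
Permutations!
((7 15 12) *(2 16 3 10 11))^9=(2 11 10 3 16)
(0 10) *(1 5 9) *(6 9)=(0 10)(1 5 6 9)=[10, 5, 2, 3, 4, 6, 9, 7, 8, 1, 0]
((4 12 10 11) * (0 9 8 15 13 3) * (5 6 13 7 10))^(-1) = (0 3 13 6 5 12 4 11 10 7 15 8 9)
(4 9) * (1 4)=(1 4 9)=[0, 4, 2, 3, 9, 5, 6, 7, 8, 1]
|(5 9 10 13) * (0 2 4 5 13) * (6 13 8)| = 6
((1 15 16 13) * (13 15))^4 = (16)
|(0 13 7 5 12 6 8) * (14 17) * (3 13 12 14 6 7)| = 8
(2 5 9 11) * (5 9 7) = [0, 1, 9, 3, 4, 7, 6, 5, 8, 11, 10, 2] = (2 9 11)(5 7)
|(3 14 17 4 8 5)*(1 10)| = 6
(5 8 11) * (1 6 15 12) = (1 6 15 12)(5 8 11) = [0, 6, 2, 3, 4, 8, 15, 7, 11, 9, 10, 5, 1, 13, 14, 12]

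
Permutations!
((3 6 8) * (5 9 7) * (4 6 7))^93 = (3 5 4 8 7 9 6) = ((3 7 5 9 4 6 8))^93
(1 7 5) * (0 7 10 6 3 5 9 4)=(0 7 9 4)(1 10 6 3 5)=[7, 10, 2, 5, 0, 1, 3, 9, 8, 4, 6]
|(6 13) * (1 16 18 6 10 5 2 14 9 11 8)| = 12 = |(1 16 18 6 13 10 5 2 14 9 11 8)|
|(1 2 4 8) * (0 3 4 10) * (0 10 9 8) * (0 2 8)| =10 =|(10)(0 3 4 2 9)(1 8)|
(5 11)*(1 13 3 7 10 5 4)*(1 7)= (1 13 3)(4 7 10 5 11)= [0, 13, 2, 1, 7, 11, 6, 10, 8, 9, 5, 4, 12, 3]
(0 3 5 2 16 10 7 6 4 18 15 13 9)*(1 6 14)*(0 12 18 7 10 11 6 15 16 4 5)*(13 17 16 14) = [3, 15, 4, 0, 7, 2, 5, 13, 8, 12, 10, 6, 18, 9, 1, 17, 11, 16, 14] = (0 3)(1 15 17 16 11 6 5 2 4 7 13 9 12 18 14)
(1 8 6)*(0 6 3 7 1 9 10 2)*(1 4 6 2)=[2, 8, 0, 7, 6, 5, 9, 4, 3, 10, 1]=(0 2)(1 8 3 7 4 6 9 10)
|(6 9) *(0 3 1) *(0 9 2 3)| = |(1 9 6 2 3)| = 5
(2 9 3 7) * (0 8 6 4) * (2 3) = (0 8 6 4)(2 9)(3 7) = [8, 1, 9, 7, 0, 5, 4, 3, 6, 2]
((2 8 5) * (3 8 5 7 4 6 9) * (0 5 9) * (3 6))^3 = (0 9 5 6 2)(3 4 7 8)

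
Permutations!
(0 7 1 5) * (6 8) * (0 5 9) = [7, 9, 2, 3, 4, 5, 8, 1, 6, 0] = (0 7 1 9)(6 8)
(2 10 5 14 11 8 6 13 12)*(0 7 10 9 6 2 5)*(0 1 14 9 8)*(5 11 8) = (0 7 10 1 14 8 2 5 9 6 13 12 11) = [7, 14, 5, 3, 4, 9, 13, 10, 2, 6, 1, 0, 11, 12, 8]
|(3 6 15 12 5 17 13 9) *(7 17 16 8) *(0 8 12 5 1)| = |(0 8 7 17 13 9 3 6 15 5 16 12 1)| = 13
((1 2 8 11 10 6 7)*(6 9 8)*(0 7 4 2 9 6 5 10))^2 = (0 1 8)(2 10 4 5 6)(7 9 11)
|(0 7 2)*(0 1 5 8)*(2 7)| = 5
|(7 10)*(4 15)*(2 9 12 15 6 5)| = 14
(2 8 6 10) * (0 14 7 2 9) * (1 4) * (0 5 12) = [14, 4, 8, 3, 1, 12, 10, 2, 6, 5, 9, 11, 0, 13, 7] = (0 14 7 2 8 6 10 9 5 12)(1 4)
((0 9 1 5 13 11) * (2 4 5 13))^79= (0 11 13 1 9)(2 4 5)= ((0 9 1 13 11)(2 4 5))^79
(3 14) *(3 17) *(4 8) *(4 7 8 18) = (3 14 17)(4 18)(7 8) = [0, 1, 2, 14, 18, 5, 6, 8, 7, 9, 10, 11, 12, 13, 17, 15, 16, 3, 4]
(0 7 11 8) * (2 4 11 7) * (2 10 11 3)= (0 10 11 8)(2 4 3)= [10, 1, 4, 2, 3, 5, 6, 7, 0, 9, 11, 8]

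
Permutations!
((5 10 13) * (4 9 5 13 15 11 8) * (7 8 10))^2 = ((4 9 5 7 8)(10 15 11))^2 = (4 5 8 9 7)(10 11 15)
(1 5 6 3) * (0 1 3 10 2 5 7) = [1, 7, 5, 3, 4, 6, 10, 0, 8, 9, 2] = (0 1 7)(2 5 6 10)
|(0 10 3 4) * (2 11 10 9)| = |(0 9 2 11 10 3 4)| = 7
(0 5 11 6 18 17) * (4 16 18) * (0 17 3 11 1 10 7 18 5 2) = [2, 10, 0, 11, 16, 1, 4, 18, 8, 9, 7, 6, 12, 13, 14, 15, 5, 17, 3] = (0 2)(1 10 7 18 3 11 6 4 16 5)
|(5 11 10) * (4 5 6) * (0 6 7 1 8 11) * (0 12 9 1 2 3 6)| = |(1 8 11 10 7 2 3 6 4 5 12 9)| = 12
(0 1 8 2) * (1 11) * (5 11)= (0 5 11 1 8 2)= [5, 8, 0, 3, 4, 11, 6, 7, 2, 9, 10, 1]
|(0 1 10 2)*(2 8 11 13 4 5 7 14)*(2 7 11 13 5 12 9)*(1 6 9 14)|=|(0 6 9 2)(1 10 8 13 4 12 14 7)(5 11)|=8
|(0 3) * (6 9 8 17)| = |(0 3)(6 9 8 17)| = 4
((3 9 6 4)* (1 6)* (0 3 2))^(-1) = ((0 3 9 1 6 4 2))^(-1) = (0 2 4 6 1 9 3)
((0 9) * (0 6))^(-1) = ((0 9 6))^(-1) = (0 6 9)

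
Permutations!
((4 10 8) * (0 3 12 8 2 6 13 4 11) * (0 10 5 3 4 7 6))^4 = ((0 4 5 3 12 8 11 10 2)(6 13 7))^4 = (0 12 2 3 10 5 11 4 8)(6 13 7)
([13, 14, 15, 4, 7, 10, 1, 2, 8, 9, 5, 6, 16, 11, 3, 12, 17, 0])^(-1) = [17, 6, 7, 14, 3, 10, 11, 4, 8, 9, 5, 13, 15, 0, 1, 2, 12, 16]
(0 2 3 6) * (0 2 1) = (0 1)(2 3 6) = [1, 0, 3, 6, 4, 5, 2]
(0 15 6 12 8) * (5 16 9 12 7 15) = (0 5 16 9 12 8)(6 7 15) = [5, 1, 2, 3, 4, 16, 7, 15, 0, 12, 10, 11, 8, 13, 14, 6, 9]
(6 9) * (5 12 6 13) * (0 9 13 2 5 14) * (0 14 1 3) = (14)(0 9 2 5 12 6 13 1 3) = [9, 3, 5, 0, 4, 12, 13, 7, 8, 2, 10, 11, 6, 1, 14]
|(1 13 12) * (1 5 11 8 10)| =7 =|(1 13 12 5 11 8 10)|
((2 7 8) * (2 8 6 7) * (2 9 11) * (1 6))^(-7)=(1 7 6)(2 11 9)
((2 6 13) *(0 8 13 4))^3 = ((0 8 13 2 6 4))^3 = (0 2)(4 13)(6 8)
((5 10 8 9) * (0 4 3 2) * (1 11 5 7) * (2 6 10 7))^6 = (0 9 10 3)(1 5)(2 8 6 4)(7 11)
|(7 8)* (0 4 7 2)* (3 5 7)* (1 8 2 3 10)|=|(0 4 10 1 8 3 5 7 2)|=9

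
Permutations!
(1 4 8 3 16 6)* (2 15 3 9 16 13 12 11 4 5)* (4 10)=(1 5 2 15 3 13 12 11 10 4 8 9 16 6)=[0, 5, 15, 13, 8, 2, 1, 7, 9, 16, 4, 10, 11, 12, 14, 3, 6]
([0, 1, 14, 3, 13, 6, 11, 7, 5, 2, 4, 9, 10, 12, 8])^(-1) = (2 9 11 6 5 8 14)(4 10 12 13)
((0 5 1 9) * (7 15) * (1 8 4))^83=(0 9 1 4 8 5)(7 15)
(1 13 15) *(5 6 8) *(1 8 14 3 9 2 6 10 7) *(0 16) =(0 16)(1 13 15 8 5 10 7)(2 6 14 3 9) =[16, 13, 6, 9, 4, 10, 14, 1, 5, 2, 7, 11, 12, 15, 3, 8, 0]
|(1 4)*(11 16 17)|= |(1 4)(11 16 17)|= 6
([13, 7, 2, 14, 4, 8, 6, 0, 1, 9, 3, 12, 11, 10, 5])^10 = [13, 7, 2, 14, 4, 8, 6, 0, 1, 9, 3, 11, 12, 10, 5]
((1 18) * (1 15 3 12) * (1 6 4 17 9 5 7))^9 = ((1 18 15 3 12 6 4 17 9 5 7))^9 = (1 5 17 6 3 18 7 9 4 12 15)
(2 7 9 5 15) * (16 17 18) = [0, 1, 7, 3, 4, 15, 6, 9, 8, 5, 10, 11, 12, 13, 14, 2, 17, 18, 16] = (2 7 9 5 15)(16 17 18)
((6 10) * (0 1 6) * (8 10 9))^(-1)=(0 10 8 9 6 1)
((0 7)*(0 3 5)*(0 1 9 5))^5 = (0 3 7)(1 5 9) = ((0 7 3)(1 9 5))^5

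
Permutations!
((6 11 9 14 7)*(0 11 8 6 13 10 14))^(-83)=(0 11 9)(6 8)(7 13 10 14)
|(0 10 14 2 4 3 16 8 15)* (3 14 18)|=|(0 10 18 3 16 8 15)(2 4 14)|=21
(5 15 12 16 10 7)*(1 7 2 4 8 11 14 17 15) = (1 7 5)(2 4 8 11 14 17 15 12 16 10) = [0, 7, 4, 3, 8, 1, 6, 5, 11, 9, 2, 14, 16, 13, 17, 12, 10, 15]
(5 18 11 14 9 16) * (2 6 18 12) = [0, 1, 6, 3, 4, 12, 18, 7, 8, 16, 10, 14, 2, 13, 9, 15, 5, 17, 11] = (2 6 18 11 14 9 16 5 12)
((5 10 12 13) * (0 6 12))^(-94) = ((0 6 12 13 5 10))^(-94) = (0 12 5)(6 13 10)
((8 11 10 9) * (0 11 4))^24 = ((0 11 10 9 8 4))^24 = (11)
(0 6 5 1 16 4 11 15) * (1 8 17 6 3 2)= (0 3 2 1 16 4 11 15)(5 8 17 6)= [3, 16, 1, 2, 11, 8, 5, 7, 17, 9, 10, 15, 12, 13, 14, 0, 4, 6]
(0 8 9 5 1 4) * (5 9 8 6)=(9)(0 6 5 1 4)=[6, 4, 2, 3, 0, 1, 5, 7, 8, 9]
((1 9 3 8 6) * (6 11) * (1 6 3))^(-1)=((1 9)(3 8 11))^(-1)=(1 9)(3 11 8)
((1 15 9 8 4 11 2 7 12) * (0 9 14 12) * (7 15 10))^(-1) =((0 9 8 4 11 2 15 14 12 1 10 7))^(-1) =(0 7 10 1 12 14 15 2 11 4 8 9)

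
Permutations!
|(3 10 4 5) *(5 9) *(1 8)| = 10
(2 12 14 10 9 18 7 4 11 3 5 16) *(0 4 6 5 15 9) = [4, 1, 12, 15, 11, 16, 5, 6, 8, 18, 0, 3, 14, 13, 10, 9, 2, 17, 7] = (0 4 11 3 15 9 18 7 6 5 16 2 12 14 10)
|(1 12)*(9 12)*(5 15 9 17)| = |(1 17 5 15 9 12)| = 6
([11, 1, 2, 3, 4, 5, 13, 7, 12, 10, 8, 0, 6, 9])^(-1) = [11, 1, 2, 3, 4, 5, 12, 7, 10, 13, 9, 0, 8, 6]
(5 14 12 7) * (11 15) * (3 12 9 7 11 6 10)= (3 12 11 15 6 10)(5 14 9 7)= [0, 1, 2, 12, 4, 14, 10, 5, 8, 7, 3, 15, 11, 13, 9, 6]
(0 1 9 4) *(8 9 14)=(0 1 14 8 9 4)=[1, 14, 2, 3, 0, 5, 6, 7, 9, 4, 10, 11, 12, 13, 8]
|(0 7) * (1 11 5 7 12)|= |(0 12 1 11 5 7)|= 6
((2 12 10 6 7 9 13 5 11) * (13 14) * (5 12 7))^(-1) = ((2 7 9 14 13 12 10 6 5 11))^(-1) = (2 11 5 6 10 12 13 14 9 7)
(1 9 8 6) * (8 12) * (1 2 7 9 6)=(1 6 2 7 9 12 8)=[0, 6, 7, 3, 4, 5, 2, 9, 1, 12, 10, 11, 8]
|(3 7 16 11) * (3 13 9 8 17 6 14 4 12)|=12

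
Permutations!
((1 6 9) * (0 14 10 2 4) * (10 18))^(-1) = ((0 14 18 10 2 4)(1 6 9))^(-1) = (0 4 2 10 18 14)(1 9 6)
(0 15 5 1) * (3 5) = (0 15 3 5 1) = [15, 0, 2, 5, 4, 1, 6, 7, 8, 9, 10, 11, 12, 13, 14, 3]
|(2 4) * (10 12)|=2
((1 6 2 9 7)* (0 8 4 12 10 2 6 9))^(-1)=((0 8 4 12 10 2)(1 9 7))^(-1)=(0 2 10 12 4 8)(1 7 9)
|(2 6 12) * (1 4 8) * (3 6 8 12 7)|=|(1 4 12 2 8)(3 6 7)|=15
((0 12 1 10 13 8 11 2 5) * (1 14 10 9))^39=((0 12 14 10 13 8 11 2 5)(1 9))^39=(0 10 11)(1 9)(2 12 13)(5 14 8)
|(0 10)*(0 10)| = 1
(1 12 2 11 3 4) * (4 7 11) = (1 12 2 4)(3 7 11) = [0, 12, 4, 7, 1, 5, 6, 11, 8, 9, 10, 3, 2]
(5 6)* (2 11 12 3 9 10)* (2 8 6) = [0, 1, 11, 9, 4, 2, 5, 7, 6, 10, 8, 12, 3] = (2 11 12 3 9 10 8 6 5)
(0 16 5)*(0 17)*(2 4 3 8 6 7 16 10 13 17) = (0 10 13 17)(2 4 3 8 6 7 16 5) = [10, 1, 4, 8, 3, 2, 7, 16, 6, 9, 13, 11, 12, 17, 14, 15, 5, 0]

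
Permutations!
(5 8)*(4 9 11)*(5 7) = [0, 1, 2, 3, 9, 8, 6, 5, 7, 11, 10, 4] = (4 9 11)(5 8 7)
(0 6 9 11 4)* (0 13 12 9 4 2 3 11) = (0 6 4 13 12 9)(2 3 11) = [6, 1, 3, 11, 13, 5, 4, 7, 8, 0, 10, 2, 9, 12]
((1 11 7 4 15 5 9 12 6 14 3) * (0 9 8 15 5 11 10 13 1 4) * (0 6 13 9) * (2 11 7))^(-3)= ((1 10 9 12 13)(2 11)(3 4 5 8 15 7 6 14))^(-3)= (1 9 13 10 12)(2 11)(3 7 5 14 15 4 6 8)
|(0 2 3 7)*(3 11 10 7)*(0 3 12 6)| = 8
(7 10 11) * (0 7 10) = (0 7)(10 11) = [7, 1, 2, 3, 4, 5, 6, 0, 8, 9, 11, 10]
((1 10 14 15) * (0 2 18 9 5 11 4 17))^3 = (0 9 4 2 5 17 18 11)(1 15 14 10)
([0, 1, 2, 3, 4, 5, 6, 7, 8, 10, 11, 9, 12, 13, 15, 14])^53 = [0, 1, 2, 3, 4, 5, 6, 7, 8, 11, 9, 10, 12, 13, 15, 14]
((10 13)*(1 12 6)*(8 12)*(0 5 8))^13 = (0 5 8 12 6 1)(10 13)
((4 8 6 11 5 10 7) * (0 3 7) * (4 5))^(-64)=((0 3 7 5 10)(4 8 6 11))^(-64)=(11)(0 3 7 5 10)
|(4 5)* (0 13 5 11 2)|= 6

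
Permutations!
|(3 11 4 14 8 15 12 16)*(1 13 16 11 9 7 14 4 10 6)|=13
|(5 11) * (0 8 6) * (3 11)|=3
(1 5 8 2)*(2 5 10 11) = (1 10 11 2)(5 8) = [0, 10, 1, 3, 4, 8, 6, 7, 5, 9, 11, 2]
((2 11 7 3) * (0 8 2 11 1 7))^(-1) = ((0 8 2 1 7 3 11))^(-1) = (0 11 3 7 1 2 8)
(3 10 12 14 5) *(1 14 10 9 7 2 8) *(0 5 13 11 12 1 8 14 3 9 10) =(0 5 9 7 2 14 13 11 12)(1 3 10) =[5, 3, 14, 10, 4, 9, 6, 2, 8, 7, 1, 12, 0, 11, 13]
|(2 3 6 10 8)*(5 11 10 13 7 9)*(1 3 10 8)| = |(1 3 6 13 7 9 5 11 8 2 10)| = 11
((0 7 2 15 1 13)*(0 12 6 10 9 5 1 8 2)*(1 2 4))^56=(1 13 12 6 10 9 5 2 15 8 4)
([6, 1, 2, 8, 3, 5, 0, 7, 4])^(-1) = [6, 1, 2, 4, 8, 5, 0, 7, 3]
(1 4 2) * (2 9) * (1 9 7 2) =(1 4 7 2 9) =[0, 4, 9, 3, 7, 5, 6, 2, 8, 1]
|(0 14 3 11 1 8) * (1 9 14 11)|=|(0 11 9 14 3 1 8)|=7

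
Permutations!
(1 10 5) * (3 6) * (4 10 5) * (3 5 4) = (1 4 10 3 6 5) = [0, 4, 2, 6, 10, 1, 5, 7, 8, 9, 3]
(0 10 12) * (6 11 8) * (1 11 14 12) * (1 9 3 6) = (0 10 9 3 6 14 12)(1 11 8) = [10, 11, 2, 6, 4, 5, 14, 7, 1, 3, 9, 8, 0, 13, 12]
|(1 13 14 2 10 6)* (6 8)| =7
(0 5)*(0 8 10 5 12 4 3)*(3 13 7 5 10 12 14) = (0 14 3)(4 13 7 5 8 12) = [14, 1, 2, 0, 13, 8, 6, 5, 12, 9, 10, 11, 4, 7, 3]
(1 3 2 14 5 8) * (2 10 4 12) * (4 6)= (1 3 10 6 4 12 2 14 5 8)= [0, 3, 14, 10, 12, 8, 4, 7, 1, 9, 6, 11, 2, 13, 5]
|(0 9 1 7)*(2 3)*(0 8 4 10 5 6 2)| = 11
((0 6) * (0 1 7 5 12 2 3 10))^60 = ((0 6 1 7 5 12 2 3 10))^60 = (0 2 7)(1 10 12)(3 5 6)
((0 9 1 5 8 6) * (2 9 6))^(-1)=(0 6)(1 9 2 8 5)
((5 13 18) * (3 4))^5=(3 4)(5 18 13)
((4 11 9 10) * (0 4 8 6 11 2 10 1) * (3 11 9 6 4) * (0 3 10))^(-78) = (0 8 2 10 4)(1 11 9 3 6)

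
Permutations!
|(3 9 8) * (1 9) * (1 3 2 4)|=|(1 9 8 2 4)|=5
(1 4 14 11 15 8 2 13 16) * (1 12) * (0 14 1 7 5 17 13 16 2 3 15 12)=(0 14 11 12 7 5 17 13 2 16)(1 4)(3 15 8)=[14, 4, 16, 15, 1, 17, 6, 5, 3, 9, 10, 12, 7, 2, 11, 8, 0, 13]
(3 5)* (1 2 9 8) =[0, 2, 9, 5, 4, 3, 6, 7, 1, 8] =(1 2 9 8)(3 5)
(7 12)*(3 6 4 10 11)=[0, 1, 2, 6, 10, 5, 4, 12, 8, 9, 11, 3, 7]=(3 6 4 10 11)(7 12)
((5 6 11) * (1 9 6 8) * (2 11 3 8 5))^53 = ((1 9 6 3 8)(2 11))^53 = (1 3 9 8 6)(2 11)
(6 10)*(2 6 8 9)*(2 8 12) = (2 6 10 12)(8 9) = [0, 1, 6, 3, 4, 5, 10, 7, 9, 8, 12, 11, 2]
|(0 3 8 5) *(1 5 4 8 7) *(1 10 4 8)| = |(0 3 7 10 4 1 5)| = 7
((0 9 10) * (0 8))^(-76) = (10)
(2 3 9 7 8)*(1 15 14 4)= (1 15 14 4)(2 3 9 7 8)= [0, 15, 3, 9, 1, 5, 6, 8, 2, 7, 10, 11, 12, 13, 4, 14]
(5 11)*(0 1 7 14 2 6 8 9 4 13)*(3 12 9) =(0 1 7 14 2 6 8 3 12 9 4 13)(5 11) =[1, 7, 6, 12, 13, 11, 8, 14, 3, 4, 10, 5, 9, 0, 2]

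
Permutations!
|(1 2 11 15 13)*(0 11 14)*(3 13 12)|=|(0 11 15 12 3 13 1 2 14)|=9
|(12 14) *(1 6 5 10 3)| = 10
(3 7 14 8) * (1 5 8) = (1 5 8 3 7 14) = [0, 5, 2, 7, 4, 8, 6, 14, 3, 9, 10, 11, 12, 13, 1]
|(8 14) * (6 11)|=|(6 11)(8 14)|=2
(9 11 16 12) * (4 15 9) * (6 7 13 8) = (4 15 9 11 16 12)(6 7 13 8) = [0, 1, 2, 3, 15, 5, 7, 13, 6, 11, 10, 16, 4, 8, 14, 9, 12]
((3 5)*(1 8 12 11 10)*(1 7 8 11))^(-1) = ((1 11 10 7 8 12)(3 5))^(-1) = (1 12 8 7 10 11)(3 5)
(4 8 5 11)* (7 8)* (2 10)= (2 10)(4 7 8 5 11)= [0, 1, 10, 3, 7, 11, 6, 8, 5, 9, 2, 4]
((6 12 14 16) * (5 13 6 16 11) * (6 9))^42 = (16)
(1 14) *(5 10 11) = (1 14)(5 10 11) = [0, 14, 2, 3, 4, 10, 6, 7, 8, 9, 11, 5, 12, 13, 1]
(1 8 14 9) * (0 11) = (0 11)(1 8 14 9) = [11, 8, 2, 3, 4, 5, 6, 7, 14, 1, 10, 0, 12, 13, 9]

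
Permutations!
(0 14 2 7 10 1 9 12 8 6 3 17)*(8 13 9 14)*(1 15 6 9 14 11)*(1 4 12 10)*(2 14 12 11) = (0 8 9 10 15 6 3 17)(1 2 7)(4 11)(12 13) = [8, 2, 7, 17, 11, 5, 3, 1, 9, 10, 15, 4, 13, 12, 14, 6, 16, 0]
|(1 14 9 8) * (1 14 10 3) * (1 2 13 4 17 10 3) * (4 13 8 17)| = |(1 3 2 8 14 9 17 10)| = 8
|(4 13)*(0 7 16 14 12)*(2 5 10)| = |(0 7 16 14 12)(2 5 10)(4 13)| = 30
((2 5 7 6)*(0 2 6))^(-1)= (0 7 5 2)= ((0 2 5 7))^(-1)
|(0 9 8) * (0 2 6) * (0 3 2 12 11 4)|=6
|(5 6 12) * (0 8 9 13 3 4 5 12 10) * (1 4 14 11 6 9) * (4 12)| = 13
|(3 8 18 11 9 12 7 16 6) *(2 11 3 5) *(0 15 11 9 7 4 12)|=18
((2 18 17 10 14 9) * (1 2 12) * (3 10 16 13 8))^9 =((1 2 18 17 16 13 8 3 10 14 9 12))^9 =(1 14 8 17)(2 9 3 16)(10 13 18 12)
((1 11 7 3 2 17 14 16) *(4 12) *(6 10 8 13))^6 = ((1 11 7 3 2 17 14 16)(4 12)(6 10 8 13))^6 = (1 14 2 7)(3 11 16 17)(6 8)(10 13)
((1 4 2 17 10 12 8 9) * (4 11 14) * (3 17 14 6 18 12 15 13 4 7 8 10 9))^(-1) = ((1 11 6 18 12 10 15 13 4 2 14 7 8 3 17 9))^(-1) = (1 9 17 3 8 7 14 2 4 13 15 10 12 18 6 11)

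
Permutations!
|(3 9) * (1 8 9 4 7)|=6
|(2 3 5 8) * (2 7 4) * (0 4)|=|(0 4 2 3 5 8 7)|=7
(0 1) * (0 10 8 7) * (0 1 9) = (0 9)(1 10 8 7) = [9, 10, 2, 3, 4, 5, 6, 1, 7, 0, 8]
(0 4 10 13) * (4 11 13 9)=(0 11 13)(4 10 9)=[11, 1, 2, 3, 10, 5, 6, 7, 8, 4, 9, 13, 12, 0]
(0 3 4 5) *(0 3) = (3 4 5) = [0, 1, 2, 4, 5, 3]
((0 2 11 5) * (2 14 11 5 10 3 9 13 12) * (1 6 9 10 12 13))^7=(0 14 11 12 2 5)(1 6 9)(3 10)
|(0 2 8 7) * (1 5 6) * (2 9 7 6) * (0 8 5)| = |(0 9 7 8 6 1)(2 5)| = 6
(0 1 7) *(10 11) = [1, 7, 2, 3, 4, 5, 6, 0, 8, 9, 11, 10] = (0 1 7)(10 11)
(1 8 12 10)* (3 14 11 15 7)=(1 8 12 10)(3 14 11 15 7)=[0, 8, 2, 14, 4, 5, 6, 3, 12, 9, 1, 15, 10, 13, 11, 7]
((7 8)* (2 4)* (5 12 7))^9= (2 4)(5 12 7 8)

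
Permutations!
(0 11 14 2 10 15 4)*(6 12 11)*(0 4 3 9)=(0 6 12 11 14 2 10 15 3 9)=[6, 1, 10, 9, 4, 5, 12, 7, 8, 0, 15, 14, 11, 13, 2, 3]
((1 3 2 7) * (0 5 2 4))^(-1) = (0 4 3 1 7 2 5)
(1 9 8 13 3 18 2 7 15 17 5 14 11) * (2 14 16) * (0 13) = [13, 9, 7, 18, 4, 16, 6, 15, 0, 8, 10, 1, 12, 3, 11, 17, 2, 5, 14] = (0 13 3 18 14 11 1 9 8)(2 7 15 17 5 16)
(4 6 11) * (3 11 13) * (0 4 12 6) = (0 4)(3 11 12 6 13) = [4, 1, 2, 11, 0, 5, 13, 7, 8, 9, 10, 12, 6, 3]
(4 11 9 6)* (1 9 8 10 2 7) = (1 9 6 4 11 8 10 2 7) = [0, 9, 7, 3, 11, 5, 4, 1, 10, 6, 2, 8]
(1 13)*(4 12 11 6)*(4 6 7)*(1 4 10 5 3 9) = (1 13 4 12 11 7 10 5 3 9) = [0, 13, 2, 9, 12, 3, 6, 10, 8, 1, 5, 7, 11, 4]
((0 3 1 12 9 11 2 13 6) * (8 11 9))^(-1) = ((0 3 1 12 8 11 2 13 6))^(-1) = (0 6 13 2 11 8 12 1 3)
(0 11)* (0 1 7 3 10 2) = [11, 7, 0, 10, 4, 5, 6, 3, 8, 9, 2, 1] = (0 11 1 7 3 10 2)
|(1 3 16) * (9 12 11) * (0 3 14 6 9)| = 9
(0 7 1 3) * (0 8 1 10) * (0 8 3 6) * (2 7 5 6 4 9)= (0 5 6)(1 4 9 2 7 10 8)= [5, 4, 7, 3, 9, 6, 0, 10, 1, 2, 8]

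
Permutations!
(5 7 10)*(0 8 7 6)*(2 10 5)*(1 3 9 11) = (0 8 7 5 6)(1 3 9 11)(2 10) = [8, 3, 10, 9, 4, 6, 0, 5, 7, 11, 2, 1]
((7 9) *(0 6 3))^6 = ((0 6 3)(7 9))^6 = (9)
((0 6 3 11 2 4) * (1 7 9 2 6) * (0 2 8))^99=((0 1 7 9 8)(2 4)(3 11 6))^99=(11)(0 8 9 7 1)(2 4)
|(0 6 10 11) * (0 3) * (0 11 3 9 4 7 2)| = |(0 6 10 3 11 9 4 7 2)| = 9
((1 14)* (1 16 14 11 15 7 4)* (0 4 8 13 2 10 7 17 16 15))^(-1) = (0 11 1 4)(2 13 8 7 10)(14 16 17 15)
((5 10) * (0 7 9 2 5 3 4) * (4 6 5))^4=((0 7 9 2 4)(3 6 5 10))^4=(10)(0 4 2 9 7)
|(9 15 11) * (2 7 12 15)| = 6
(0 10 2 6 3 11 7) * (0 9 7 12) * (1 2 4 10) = (0 1 2 6 3 11 12)(4 10)(7 9) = [1, 2, 6, 11, 10, 5, 3, 9, 8, 7, 4, 12, 0]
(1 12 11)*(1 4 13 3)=(1 12 11 4 13 3)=[0, 12, 2, 1, 13, 5, 6, 7, 8, 9, 10, 4, 11, 3]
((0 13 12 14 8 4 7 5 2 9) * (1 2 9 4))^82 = ((0 13 12 14 8 1 2 4 7 5 9))^82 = (0 1 9 8 5 14 7 12 4 13 2)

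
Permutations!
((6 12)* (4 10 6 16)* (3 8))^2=((3 8)(4 10 6 12 16))^2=(4 6 16 10 12)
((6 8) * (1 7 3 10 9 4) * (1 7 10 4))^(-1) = ((1 10 9)(3 4 7)(6 8))^(-1) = (1 9 10)(3 7 4)(6 8)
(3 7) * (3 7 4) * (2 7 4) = (2 7 4 3) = [0, 1, 7, 2, 3, 5, 6, 4]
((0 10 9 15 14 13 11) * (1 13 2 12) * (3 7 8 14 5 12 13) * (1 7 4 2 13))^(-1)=(0 11 13 14 8 7 12 5 15 9 10)(1 2 4 3)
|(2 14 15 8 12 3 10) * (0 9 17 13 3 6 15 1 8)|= 13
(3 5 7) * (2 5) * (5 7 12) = (2 7 3)(5 12) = [0, 1, 7, 2, 4, 12, 6, 3, 8, 9, 10, 11, 5]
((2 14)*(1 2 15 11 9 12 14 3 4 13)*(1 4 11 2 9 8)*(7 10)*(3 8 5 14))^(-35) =((1 9 12 3 11 5 14 15 2 8)(4 13)(7 10))^(-35) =(1 5)(2 3)(4 13)(7 10)(8 11)(9 14)(12 15)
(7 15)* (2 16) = [0, 1, 16, 3, 4, 5, 6, 15, 8, 9, 10, 11, 12, 13, 14, 7, 2] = (2 16)(7 15)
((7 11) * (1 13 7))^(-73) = (1 11 7 13)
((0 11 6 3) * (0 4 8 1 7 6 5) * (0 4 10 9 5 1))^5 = (0 3 8 6 4 7 5 1 9 11 10)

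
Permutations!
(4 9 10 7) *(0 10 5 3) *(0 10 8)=[8, 1, 2, 10, 9, 3, 6, 4, 0, 5, 7]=(0 8)(3 10 7 4 9 5)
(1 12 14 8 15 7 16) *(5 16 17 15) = (1 12 14 8 5 16)(7 17 15) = [0, 12, 2, 3, 4, 16, 6, 17, 5, 9, 10, 11, 14, 13, 8, 7, 1, 15]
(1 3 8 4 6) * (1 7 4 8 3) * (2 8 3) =[0, 1, 8, 2, 6, 5, 7, 4, 3] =(2 8 3)(4 6 7)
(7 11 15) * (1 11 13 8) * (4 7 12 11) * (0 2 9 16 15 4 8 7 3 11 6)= (0 2 9 16 15 12 6)(1 8)(3 11 4)(7 13)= [2, 8, 9, 11, 3, 5, 0, 13, 1, 16, 10, 4, 6, 7, 14, 12, 15]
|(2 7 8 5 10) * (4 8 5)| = |(2 7 5 10)(4 8)| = 4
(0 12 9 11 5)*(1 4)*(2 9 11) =[12, 4, 9, 3, 1, 0, 6, 7, 8, 2, 10, 5, 11] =(0 12 11 5)(1 4)(2 9)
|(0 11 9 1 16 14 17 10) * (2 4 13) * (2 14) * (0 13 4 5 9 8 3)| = |(0 11 8 3)(1 16 2 5 9)(10 13 14 17)| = 20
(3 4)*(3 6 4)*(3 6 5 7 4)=(3 6)(4 5 7)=[0, 1, 2, 6, 5, 7, 3, 4]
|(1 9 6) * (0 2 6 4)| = |(0 2 6 1 9 4)| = 6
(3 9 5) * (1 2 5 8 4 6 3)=[0, 2, 5, 9, 6, 1, 3, 7, 4, 8]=(1 2 5)(3 9 8 4 6)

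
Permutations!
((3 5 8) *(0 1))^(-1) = ((0 1)(3 5 8))^(-1) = (0 1)(3 8 5)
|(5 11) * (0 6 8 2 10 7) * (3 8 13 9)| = 18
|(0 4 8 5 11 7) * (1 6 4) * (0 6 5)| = 8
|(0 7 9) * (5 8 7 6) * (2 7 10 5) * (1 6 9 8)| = |(0 9)(1 6 2 7 8 10 5)| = 14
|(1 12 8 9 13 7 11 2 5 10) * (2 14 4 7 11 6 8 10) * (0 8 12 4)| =6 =|(0 8 9 13 11 14)(1 4 7 6 12 10)(2 5)|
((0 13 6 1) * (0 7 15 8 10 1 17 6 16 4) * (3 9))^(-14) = (17)(0 16)(1 7 15 8 10)(4 13)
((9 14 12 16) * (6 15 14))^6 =((6 15 14 12 16 9))^6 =(16)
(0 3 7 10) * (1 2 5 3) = (0 1 2 5 3 7 10) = [1, 2, 5, 7, 4, 3, 6, 10, 8, 9, 0]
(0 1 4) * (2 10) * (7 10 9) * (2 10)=(10)(0 1 4)(2 9 7)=[1, 4, 9, 3, 0, 5, 6, 2, 8, 7, 10]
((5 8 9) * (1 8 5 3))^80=(9)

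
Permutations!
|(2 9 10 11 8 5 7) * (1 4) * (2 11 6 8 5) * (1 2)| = |(1 4 2 9 10 6 8)(5 7 11)| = 21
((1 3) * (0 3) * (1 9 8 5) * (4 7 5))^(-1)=((0 3 9 8 4 7 5 1))^(-1)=(0 1 5 7 4 8 9 3)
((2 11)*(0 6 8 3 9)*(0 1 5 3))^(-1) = (0 8 6)(1 9 3 5)(2 11) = ((0 6 8)(1 5 3 9)(2 11))^(-1)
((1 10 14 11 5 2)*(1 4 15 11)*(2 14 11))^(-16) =(1 14 5 11 10)(2 15 4)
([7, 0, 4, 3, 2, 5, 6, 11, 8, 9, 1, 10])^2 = [11, 7, 2, 3, 4, 5, 6, 10, 8, 9, 0, 1]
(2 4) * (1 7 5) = (1 7 5)(2 4) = [0, 7, 4, 3, 2, 1, 6, 5]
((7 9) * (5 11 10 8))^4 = (11)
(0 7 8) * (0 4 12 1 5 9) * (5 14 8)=[7, 14, 2, 3, 12, 9, 6, 5, 4, 0, 10, 11, 1, 13, 8]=(0 7 5 9)(1 14 8 4 12)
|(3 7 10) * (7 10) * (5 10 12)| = 4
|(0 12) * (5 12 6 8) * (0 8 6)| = |(5 12 8)| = 3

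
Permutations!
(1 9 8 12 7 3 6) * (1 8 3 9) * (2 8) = [0, 1, 8, 6, 4, 5, 2, 9, 12, 3, 10, 11, 7] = (2 8 12 7 9 3 6)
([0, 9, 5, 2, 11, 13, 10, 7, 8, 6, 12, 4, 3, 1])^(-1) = [0, 13, 3, 12, 11, 2, 9, 7, 8, 1, 6, 4, 10, 5]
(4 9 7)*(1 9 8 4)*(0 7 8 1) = (0 7)(1 9 8 4) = [7, 9, 2, 3, 1, 5, 6, 0, 4, 8]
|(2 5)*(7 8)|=|(2 5)(7 8)|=2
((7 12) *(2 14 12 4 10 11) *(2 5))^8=(14)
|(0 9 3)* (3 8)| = |(0 9 8 3)| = 4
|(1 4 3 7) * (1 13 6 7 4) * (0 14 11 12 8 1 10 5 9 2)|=|(0 14 11 12 8 1 10 5 9 2)(3 4)(6 7 13)|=30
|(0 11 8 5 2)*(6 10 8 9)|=8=|(0 11 9 6 10 8 5 2)|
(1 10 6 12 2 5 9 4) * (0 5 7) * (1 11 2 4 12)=[5, 10, 7, 3, 11, 9, 1, 0, 8, 12, 6, 2, 4]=(0 5 9 12 4 11 2 7)(1 10 6)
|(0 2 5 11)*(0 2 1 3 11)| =6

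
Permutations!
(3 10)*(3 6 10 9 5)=(3 9 5)(6 10)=[0, 1, 2, 9, 4, 3, 10, 7, 8, 5, 6]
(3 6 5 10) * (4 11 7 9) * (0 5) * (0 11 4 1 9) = (0 5 10 3 6 11 7)(1 9) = [5, 9, 2, 6, 4, 10, 11, 0, 8, 1, 3, 7]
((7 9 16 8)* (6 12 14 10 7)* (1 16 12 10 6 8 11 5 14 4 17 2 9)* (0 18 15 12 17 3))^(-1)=(0 3 4 12 15 18)(1 7 10 6 14 5 11 16)(2 17 9)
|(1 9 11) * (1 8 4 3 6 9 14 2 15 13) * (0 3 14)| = 12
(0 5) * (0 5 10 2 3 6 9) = [10, 1, 3, 6, 4, 5, 9, 7, 8, 0, 2] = (0 10 2 3 6 9)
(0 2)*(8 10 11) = (0 2)(8 10 11) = [2, 1, 0, 3, 4, 5, 6, 7, 10, 9, 11, 8]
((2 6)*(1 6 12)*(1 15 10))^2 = (1 2 15)(6 12 10)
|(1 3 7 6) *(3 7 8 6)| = 5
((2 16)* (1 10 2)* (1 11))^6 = (1 10 2 16 11)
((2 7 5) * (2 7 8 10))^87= ((2 8 10)(5 7))^87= (10)(5 7)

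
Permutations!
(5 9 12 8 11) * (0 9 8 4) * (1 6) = (0 9 12 4)(1 6)(5 8 11) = [9, 6, 2, 3, 0, 8, 1, 7, 11, 12, 10, 5, 4]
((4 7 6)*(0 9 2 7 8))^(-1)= (0 8 4 6 7 2 9)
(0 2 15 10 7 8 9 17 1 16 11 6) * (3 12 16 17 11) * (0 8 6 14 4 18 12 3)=(0 2 15 10 7 6 8 9 11 14 4 18 12 16)(1 17)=[2, 17, 15, 3, 18, 5, 8, 6, 9, 11, 7, 14, 16, 13, 4, 10, 0, 1, 12]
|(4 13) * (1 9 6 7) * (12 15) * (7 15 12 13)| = |(1 9 6 15 13 4 7)| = 7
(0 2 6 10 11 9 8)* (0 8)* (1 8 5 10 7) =(0 2 6 7 1 8 5 10 11 9) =[2, 8, 6, 3, 4, 10, 7, 1, 5, 0, 11, 9]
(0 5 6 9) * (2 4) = (0 5 6 9)(2 4) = [5, 1, 4, 3, 2, 6, 9, 7, 8, 0]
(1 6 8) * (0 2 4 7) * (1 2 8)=(0 8 2 4 7)(1 6)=[8, 6, 4, 3, 7, 5, 1, 0, 2]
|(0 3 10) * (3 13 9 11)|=|(0 13 9 11 3 10)|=6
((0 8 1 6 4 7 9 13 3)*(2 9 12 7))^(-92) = ((0 8 1 6 4 2 9 13 3)(7 12))^(-92) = (0 13 2 6 8 3 9 4 1)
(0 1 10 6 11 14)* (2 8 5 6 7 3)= (0 1 10 7 3 2 8 5 6 11 14)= [1, 10, 8, 2, 4, 6, 11, 3, 5, 9, 7, 14, 12, 13, 0]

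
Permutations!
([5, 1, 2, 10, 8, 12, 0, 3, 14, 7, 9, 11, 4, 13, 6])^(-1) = (0 6 14 8 4 12 5)(3 7 9 10)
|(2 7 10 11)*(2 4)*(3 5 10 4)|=|(2 7 4)(3 5 10 11)|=12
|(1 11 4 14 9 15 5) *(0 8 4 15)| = |(0 8 4 14 9)(1 11 15 5)| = 20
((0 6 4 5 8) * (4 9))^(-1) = (0 8 5 4 9 6)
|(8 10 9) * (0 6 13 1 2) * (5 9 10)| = 15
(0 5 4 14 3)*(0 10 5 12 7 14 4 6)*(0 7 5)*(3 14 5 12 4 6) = [4, 1, 2, 10, 6, 3, 7, 5, 8, 9, 0, 11, 12, 13, 14] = (14)(0 4 6 7 5 3 10)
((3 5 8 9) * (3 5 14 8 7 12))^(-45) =((3 14 8 9 5 7 12))^(-45) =(3 5 14 7 8 12 9)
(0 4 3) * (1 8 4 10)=(0 10 1 8 4 3)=[10, 8, 2, 0, 3, 5, 6, 7, 4, 9, 1]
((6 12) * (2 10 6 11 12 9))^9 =((2 10 6 9)(11 12))^9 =(2 10 6 9)(11 12)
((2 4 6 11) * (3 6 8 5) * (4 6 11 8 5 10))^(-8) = (11)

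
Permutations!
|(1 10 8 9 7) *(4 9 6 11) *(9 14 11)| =|(1 10 8 6 9 7)(4 14 11)| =6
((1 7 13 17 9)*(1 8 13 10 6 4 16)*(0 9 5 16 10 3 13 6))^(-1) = (0 10 4 6 8 9)(1 16 5 17 13 3 7)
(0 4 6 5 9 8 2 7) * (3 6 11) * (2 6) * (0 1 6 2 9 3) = (0 4 11)(1 6 5 3 9 8 2 7) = [4, 6, 7, 9, 11, 3, 5, 1, 2, 8, 10, 0]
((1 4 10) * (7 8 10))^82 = ((1 4 7 8 10))^82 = (1 7 10 4 8)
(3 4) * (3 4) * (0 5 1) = [5, 0, 2, 3, 4, 1] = (0 5 1)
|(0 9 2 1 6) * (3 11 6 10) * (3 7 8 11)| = |(0 9 2 1 10 7 8 11 6)| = 9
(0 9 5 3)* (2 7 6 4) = (0 9 5 3)(2 7 6 4) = [9, 1, 7, 0, 2, 3, 4, 6, 8, 5]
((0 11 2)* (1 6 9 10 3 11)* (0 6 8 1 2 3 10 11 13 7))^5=((0 2 6 9 11 3 13 7)(1 8))^5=(0 3 6 7 11 2 13 9)(1 8)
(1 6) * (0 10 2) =(0 10 2)(1 6) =[10, 6, 0, 3, 4, 5, 1, 7, 8, 9, 2]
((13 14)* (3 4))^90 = ((3 4)(13 14))^90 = (14)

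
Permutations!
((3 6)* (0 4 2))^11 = (0 2 4)(3 6)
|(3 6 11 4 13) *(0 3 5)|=7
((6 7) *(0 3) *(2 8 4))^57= ((0 3)(2 8 4)(6 7))^57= (8)(0 3)(6 7)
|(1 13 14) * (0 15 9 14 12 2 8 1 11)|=|(0 15 9 14 11)(1 13 12 2 8)|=5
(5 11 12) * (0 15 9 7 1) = (0 15 9 7 1)(5 11 12) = [15, 0, 2, 3, 4, 11, 6, 1, 8, 7, 10, 12, 5, 13, 14, 9]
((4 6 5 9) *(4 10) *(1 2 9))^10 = ((1 2 9 10 4 6 5))^10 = (1 10 5 9 6 2 4)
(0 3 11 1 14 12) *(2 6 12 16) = (0 3 11 1 14 16 2 6 12) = [3, 14, 6, 11, 4, 5, 12, 7, 8, 9, 10, 1, 0, 13, 16, 15, 2]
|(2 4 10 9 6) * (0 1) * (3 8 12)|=|(0 1)(2 4 10 9 6)(3 8 12)|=30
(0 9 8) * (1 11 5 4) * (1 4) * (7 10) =(0 9 8)(1 11 5)(7 10) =[9, 11, 2, 3, 4, 1, 6, 10, 0, 8, 7, 5]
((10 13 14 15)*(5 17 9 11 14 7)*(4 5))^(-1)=(4 7 13 10 15 14 11 9 17 5)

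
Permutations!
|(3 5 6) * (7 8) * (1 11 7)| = 12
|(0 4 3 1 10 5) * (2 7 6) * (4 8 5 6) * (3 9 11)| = 9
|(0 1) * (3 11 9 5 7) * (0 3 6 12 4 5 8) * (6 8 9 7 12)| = 6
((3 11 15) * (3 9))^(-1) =((3 11 15 9))^(-1) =(3 9 15 11)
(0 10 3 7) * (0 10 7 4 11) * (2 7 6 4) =(0 6 4 11)(2 7 10 3) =[6, 1, 7, 2, 11, 5, 4, 10, 8, 9, 3, 0]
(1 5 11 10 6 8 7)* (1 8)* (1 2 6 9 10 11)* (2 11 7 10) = (1 5)(2 6 11 7 8 10 9) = [0, 5, 6, 3, 4, 1, 11, 8, 10, 2, 9, 7]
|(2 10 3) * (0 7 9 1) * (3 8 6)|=|(0 7 9 1)(2 10 8 6 3)|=20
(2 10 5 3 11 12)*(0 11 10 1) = [11, 0, 1, 10, 4, 3, 6, 7, 8, 9, 5, 12, 2] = (0 11 12 2 1)(3 10 5)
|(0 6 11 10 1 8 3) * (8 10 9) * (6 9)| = 4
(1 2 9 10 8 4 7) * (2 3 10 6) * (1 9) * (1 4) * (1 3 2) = (1 2 4 7 9 6)(3 10 8) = [0, 2, 4, 10, 7, 5, 1, 9, 3, 6, 8]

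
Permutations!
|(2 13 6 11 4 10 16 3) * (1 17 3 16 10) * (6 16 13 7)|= |(1 17 3 2 7 6 11 4)(13 16)|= 8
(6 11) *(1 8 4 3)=(1 8 4 3)(6 11)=[0, 8, 2, 1, 3, 5, 11, 7, 4, 9, 10, 6]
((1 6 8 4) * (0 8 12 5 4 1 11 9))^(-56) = (0 11 5 6 8 9 4 12 1)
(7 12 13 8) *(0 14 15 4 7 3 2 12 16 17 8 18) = (0 14 15 4 7 16 17 8 3 2 12 13 18) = [14, 1, 12, 2, 7, 5, 6, 16, 3, 9, 10, 11, 13, 18, 15, 4, 17, 8, 0]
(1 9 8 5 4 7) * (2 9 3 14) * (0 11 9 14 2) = (0 11 9 8 5 4 7 1 3 2 14) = [11, 3, 14, 2, 7, 4, 6, 1, 5, 8, 10, 9, 12, 13, 0]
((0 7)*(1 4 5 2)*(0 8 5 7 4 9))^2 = (0 7 5 1)(2 9 4 8) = ((0 4 7 8 5 2 1 9))^2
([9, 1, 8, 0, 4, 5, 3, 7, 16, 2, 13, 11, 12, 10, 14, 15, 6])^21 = [0, 1, 2, 3, 4, 5, 6, 7, 8, 9, 13, 11, 12, 10, 14, 15, 16]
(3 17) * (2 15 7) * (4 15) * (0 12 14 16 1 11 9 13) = [12, 11, 4, 17, 15, 5, 6, 2, 8, 13, 10, 9, 14, 0, 16, 7, 1, 3] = (0 12 14 16 1 11 9 13)(2 4 15 7)(3 17)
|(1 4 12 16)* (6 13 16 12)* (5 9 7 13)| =|(1 4 6 5 9 7 13 16)| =8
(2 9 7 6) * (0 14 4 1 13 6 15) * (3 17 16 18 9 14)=(0 3 17 16 18 9 7 15)(1 13 6 2 14 4)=[3, 13, 14, 17, 1, 5, 2, 15, 8, 7, 10, 11, 12, 6, 4, 0, 18, 16, 9]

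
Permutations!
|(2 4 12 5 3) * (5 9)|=|(2 4 12 9 5 3)|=6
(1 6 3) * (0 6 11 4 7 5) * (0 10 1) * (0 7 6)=(1 11 4 6 3 7 5 10)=[0, 11, 2, 7, 6, 10, 3, 5, 8, 9, 1, 4]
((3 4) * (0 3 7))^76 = (7)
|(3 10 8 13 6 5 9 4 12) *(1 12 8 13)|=10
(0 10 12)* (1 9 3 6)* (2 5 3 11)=(0 10 12)(1 9 11 2 5 3 6)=[10, 9, 5, 6, 4, 3, 1, 7, 8, 11, 12, 2, 0]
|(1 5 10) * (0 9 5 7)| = |(0 9 5 10 1 7)| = 6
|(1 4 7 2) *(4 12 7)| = |(1 12 7 2)| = 4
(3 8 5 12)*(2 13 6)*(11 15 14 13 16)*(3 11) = (2 16 3 8 5 12 11 15 14 13 6) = [0, 1, 16, 8, 4, 12, 2, 7, 5, 9, 10, 15, 11, 6, 13, 14, 3]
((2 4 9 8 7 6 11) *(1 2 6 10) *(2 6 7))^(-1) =((1 6 11 7 10)(2 4 9 8))^(-1) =(1 10 7 11 6)(2 8 9 4)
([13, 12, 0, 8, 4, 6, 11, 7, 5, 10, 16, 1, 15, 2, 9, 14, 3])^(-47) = (0 13 2)(1 12 15 14 9 10 16 3 8 5 6 11)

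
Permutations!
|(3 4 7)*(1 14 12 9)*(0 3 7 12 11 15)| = 9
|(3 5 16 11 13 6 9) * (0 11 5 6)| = 6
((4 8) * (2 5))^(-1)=((2 5)(4 8))^(-1)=(2 5)(4 8)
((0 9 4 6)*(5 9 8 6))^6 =((0 8 6)(4 5 9))^6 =(9)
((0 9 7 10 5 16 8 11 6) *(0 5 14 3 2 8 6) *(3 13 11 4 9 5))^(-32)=(0 10 8 16 13 9 3)(2 5 14 4 6 11 7)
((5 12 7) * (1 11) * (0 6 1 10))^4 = ((0 6 1 11 10)(5 12 7))^4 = (0 10 11 1 6)(5 12 7)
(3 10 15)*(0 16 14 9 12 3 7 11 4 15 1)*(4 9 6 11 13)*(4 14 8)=(0 16 8 4 15 7 13 14 6 11 9 12 3 10 1)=[16, 0, 2, 10, 15, 5, 11, 13, 4, 12, 1, 9, 3, 14, 6, 7, 8]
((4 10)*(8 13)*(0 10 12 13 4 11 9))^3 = ((0 10 11 9)(4 12 13 8))^3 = (0 9 11 10)(4 8 13 12)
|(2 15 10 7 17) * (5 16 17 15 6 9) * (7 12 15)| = 6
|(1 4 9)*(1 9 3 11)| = 4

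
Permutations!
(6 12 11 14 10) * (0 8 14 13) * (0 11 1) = (0 8 14 10 6 12 1)(11 13) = [8, 0, 2, 3, 4, 5, 12, 7, 14, 9, 6, 13, 1, 11, 10]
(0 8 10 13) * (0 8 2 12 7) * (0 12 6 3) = (0 2 6 3)(7 12)(8 10 13) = [2, 1, 6, 0, 4, 5, 3, 12, 10, 9, 13, 11, 7, 8]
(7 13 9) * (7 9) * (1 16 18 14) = (1 16 18 14)(7 13) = [0, 16, 2, 3, 4, 5, 6, 13, 8, 9, 10, 11, 12, 7, 1, 15, 18, 17, 14]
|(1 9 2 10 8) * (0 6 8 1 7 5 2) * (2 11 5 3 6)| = |(0 2 10 1 9)(3 6 8 7)(5 11)| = 20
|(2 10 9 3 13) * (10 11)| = |(2 11 10 9 3 13)| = 6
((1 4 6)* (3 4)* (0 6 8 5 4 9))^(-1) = (0 9 3 1 6)(4 5 8)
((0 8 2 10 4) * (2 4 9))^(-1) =(0 4 8)(2 9 10) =((0 8 4)(2 10 9))^(-1)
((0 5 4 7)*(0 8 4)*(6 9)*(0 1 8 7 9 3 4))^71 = (0 8 1 5)(3 6 9 4)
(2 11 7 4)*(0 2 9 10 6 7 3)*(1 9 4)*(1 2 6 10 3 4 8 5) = (0 6 7 2 11 4 8 5 1 9 3) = [6, 9, 11, 0, 8, 1, 7, 2, 5, 3, 10, 4]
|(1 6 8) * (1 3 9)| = |(1 6 8 3 9)| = 5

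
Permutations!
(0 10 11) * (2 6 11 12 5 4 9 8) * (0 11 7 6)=[10, 1, 0, 3, 9, 4, 7, 6, 2, 8, 12, 11, 5]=(0 10 12 5 4 9 8 2)(6 7)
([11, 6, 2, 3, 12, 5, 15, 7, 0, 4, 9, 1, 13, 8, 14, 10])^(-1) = [8, 11, 2, 3, 9, 5, 1, 7, 13, 10, 15, 0, 4, 12, 14, 6]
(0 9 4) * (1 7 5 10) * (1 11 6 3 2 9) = (0 1 7 5 10 11 6 3 2 9 4) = [1, 7, 9, 2, 0, 10, 3, 5, 8, 4, 11, 6]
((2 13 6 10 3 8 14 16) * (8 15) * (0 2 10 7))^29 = ((0 2 13 6 7)(3 15 8 14 16 10))^29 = (0 7 6 13 2)(3 10 16 14 8 15)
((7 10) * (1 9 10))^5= (1 9 10 7)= ((1 9 10 7))^5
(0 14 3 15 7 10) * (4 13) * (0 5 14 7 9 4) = [7, 1, 2, 15, 13, 14, 6, 10, 8, 4, 5, 11, 12, 0, 3, 9] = (0 7 10 5 14 3 15 9 4 13)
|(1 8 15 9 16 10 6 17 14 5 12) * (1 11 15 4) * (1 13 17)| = 14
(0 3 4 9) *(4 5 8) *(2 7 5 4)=[3, 1, 7, 4, 9, 8, 6, 5, 2, 0]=(0 3 4 9)(2 7 5 8)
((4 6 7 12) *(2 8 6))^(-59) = (2 8 6 7 12 4)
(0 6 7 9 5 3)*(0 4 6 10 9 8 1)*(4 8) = [10, 0, 2, 8, 6, 3, 7, 4, 1, 5, 9] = (0 10 9 5 3 8 1)(4 6 7)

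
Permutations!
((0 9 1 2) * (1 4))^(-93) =(0 4 2 9 1)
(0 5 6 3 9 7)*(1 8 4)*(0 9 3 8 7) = (0 5 6 8 4 1 7 9) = [5, 7, 2, 3, 1, 6, 8, 9, 4, 0]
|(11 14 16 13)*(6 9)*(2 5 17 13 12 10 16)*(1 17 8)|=24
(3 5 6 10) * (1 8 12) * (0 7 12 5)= [7, 8, 2, 0, 4, 6, 10, 12, 5, 9, 3, 11, 1]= (0 7 12 1 8 5 6 10 3)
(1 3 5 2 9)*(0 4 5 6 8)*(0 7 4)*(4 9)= (1 3 6 8 7 9)(2 4 5)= [0, 3, 4, 6, 5, 2, 8, 9, 7, 1]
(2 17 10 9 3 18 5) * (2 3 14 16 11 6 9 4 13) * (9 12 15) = (2 17 10 4 13)(3 18 5)(6 12 15 9 14 16 11) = [0, 1, 17, 18, 13, 3, 12, 7, 8, 14, 4, 6, 15, 2, 16, 9, 11, 10, 5]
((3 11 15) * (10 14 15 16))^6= (16)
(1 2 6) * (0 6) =(0 6 1 2) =[6, 2, 0, 3, 4, 5, 1]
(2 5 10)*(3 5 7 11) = (2 7 11 3 5 10) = [0, 1, 7, 5, 4, 10, 6, 11, 8, 9, 2, 3]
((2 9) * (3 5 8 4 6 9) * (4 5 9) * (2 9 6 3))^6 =((9)(3 6 4)(5 8))^6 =(9)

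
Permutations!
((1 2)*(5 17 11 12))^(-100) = (17)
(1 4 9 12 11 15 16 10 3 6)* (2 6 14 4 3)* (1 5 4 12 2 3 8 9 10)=[0, 8, 6, 14, 10, 4, 5, 7, 9, 2, 3, 15, 11, 13, 12, 16, 1]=(1 8 9 2 6 5 4 10 3 14 12 11 15 16)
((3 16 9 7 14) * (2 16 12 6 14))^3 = ((2 16 9 7)(3 12 6 14))^3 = (2 7 9 16)(3 14 6 12)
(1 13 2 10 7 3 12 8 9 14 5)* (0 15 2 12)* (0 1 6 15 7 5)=(0 7 3 1 13 12 8 9 14)(2 10 5 6 15)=[7, 13, 10, 1, 4, 6, 15, 3, 9, 14, 5, 11, 8, 12, 0, 2]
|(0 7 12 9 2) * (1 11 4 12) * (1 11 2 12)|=|(0 7 11 4 1 2)(9 12)|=6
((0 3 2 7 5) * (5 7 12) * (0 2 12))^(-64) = ((0 3 12 5 2))^(-64) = (0 3 12 5 2)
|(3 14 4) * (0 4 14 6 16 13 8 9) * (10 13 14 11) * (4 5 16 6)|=18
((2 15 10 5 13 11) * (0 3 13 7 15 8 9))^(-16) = (15)(0 8 11 3 9 2 13)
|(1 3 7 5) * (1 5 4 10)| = |(1 3 7 4 10)| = 5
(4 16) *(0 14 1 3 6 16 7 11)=[14, 3, 2, 6, 7, 5, 16, 11, 8, 9, 10, 0, 12, 13, 1, 15, 4]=(0 14 1 3 6 16 4 7 11)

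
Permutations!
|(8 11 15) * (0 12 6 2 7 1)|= 6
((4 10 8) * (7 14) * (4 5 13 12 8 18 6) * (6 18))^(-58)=(18)(4 6 10)(5 12)(8 13)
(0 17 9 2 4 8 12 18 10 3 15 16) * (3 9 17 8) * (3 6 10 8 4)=[4, 1, 3, 15, 6, 5, 10, 7, 12, 2, 9, 11, 18, 13, 14, 16, 0, 17, 8]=(0 4 6 10 9 2 3 15 16)(8 12 18)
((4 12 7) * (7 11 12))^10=((4 7)(11 12))^10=(12)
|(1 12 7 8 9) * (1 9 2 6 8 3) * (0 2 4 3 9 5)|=11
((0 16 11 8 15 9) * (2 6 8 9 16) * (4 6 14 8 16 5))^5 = (0 5 9 15 11 8 16 14 6 2 4)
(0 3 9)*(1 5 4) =(0 3 9)(1 5 4) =[3, 5, 2, 9, 1, 4, 6, 7, 8, 0]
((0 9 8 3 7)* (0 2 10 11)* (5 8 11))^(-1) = ((0 9 11)(2 10 5 8 3 7))^(-1) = (0 11 9)(2 7 3 8 5 10)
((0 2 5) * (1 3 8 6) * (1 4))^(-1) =(0 5 2)(1 4 6 8 3)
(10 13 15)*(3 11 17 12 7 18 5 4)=(3 11 17 12 7 18 5 4)(10 13 15)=[0, 1, 2, 11, 3, 4, 6, 18, 8, 9, 13, 17, 7, 15, 14, 10, 16, 12, 5]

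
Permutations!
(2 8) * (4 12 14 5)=[0, 1, 8, 3, 12, 4, 6, 7, 2, 9, 10, 11, 14, 13, 5]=(2 8)(4 12 14 5)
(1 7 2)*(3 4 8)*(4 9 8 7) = (1 4 7 2)(3 9 8) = [0, 4, 1, 9, 7, 5, 6, 2, 3, 8]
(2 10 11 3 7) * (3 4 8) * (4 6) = (2 10 11 6 4 8 3 7) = [0, 1, 10, 7, 8, 5, 4, 2, 3, 9, 11, 6]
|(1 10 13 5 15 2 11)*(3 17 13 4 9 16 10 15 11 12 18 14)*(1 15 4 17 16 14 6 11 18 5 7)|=|(1 4 9 14 3 16 10 17 13 7)(2 12 5 18 6 11 15)|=70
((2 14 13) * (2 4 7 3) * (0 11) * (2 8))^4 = (2 7 14 3 13 8 4)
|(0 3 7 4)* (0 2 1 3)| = |(1 3 7 4 2)| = 5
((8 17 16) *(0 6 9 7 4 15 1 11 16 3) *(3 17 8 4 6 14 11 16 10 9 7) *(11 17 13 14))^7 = (0 10 3 11 9)(1 15 4 16)(6 7)(13 14 17)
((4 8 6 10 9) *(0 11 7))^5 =((0 11 7)(4 8 6 10 9))^5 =(0 7 11)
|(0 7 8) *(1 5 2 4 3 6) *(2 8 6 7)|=|(0 2 4 3 7 6 1 5 8)|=9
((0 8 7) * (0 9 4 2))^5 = (0 2 4 9 7 8)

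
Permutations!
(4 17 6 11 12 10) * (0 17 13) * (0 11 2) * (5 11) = (0 17 6 2)(4 13 5 11 12 10) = [17, 1, 0, 3, 13, 11, 2, 7, 8, 9, 4, 12, 10, 5, 14, 15, 16, 6]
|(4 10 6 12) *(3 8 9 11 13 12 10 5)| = 8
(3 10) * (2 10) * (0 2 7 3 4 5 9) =[2, 1, 10, 7, 5, 9, 6, 3, 8, 0, 4] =(0 2 10 4 5 9)(3 7)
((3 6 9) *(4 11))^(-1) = ((3 6 9)(4 11))^(-1) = (3 9 6)(4 11)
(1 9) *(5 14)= (1 9)(5 14)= [0, 9, 2, 3, 4, 14, 6, 7, 8, 1, 10, 11, 12, 13, 5]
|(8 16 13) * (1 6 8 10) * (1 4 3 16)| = 15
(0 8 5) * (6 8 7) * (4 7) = (0 4 7 6 8 5) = [4, 1, 2, 3, 7, 0, 8, 6, 5]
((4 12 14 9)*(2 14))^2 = (2 9 12 14 4)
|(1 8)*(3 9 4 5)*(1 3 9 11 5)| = |(1 8 3 11 5 9 4)| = 7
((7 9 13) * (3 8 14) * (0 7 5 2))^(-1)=(0 2 5 13 9 7)(3 14 8)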